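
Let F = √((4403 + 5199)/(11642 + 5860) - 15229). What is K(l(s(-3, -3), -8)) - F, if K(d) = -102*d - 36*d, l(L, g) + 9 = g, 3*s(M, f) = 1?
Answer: 2346 - I*√1166194821678/8751 ≈ 2346.0 - 123.4*I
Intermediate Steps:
s(M, f) = ⅓ (s(M, f) = (⅓)*1 = ⅓)
l(L, g) = -9 + g
F = I*√1166194821678/8751 (F = √(9602/17502 - 15229) = √(9602*(1/17502) - 15229) = √(4801/8751 - 15229) = √(-133264178/8751) = I*√1166194821678/8751 ≈ 123.4*I)
K(d) = -138*d
K(l(s(-3, -3), -8)) - F = -138*(-9 - 8) - I*√1166194821678/8751 = -138*(-17) - I*√1166194821678/8751 = 2346 - I*√1166194821678/8751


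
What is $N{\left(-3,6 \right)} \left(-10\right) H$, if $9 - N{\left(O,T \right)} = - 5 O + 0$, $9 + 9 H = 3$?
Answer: $-40$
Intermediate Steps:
$H = - \frac{2}{3}$ ($H = -1 + \frac{1}{9} \cdot 3 = -1 + \frac{1}{3} = - \frac{2}{3} \approx -0.66667$)
$N{\left(O,T \right)} = 9 + 5 O$ ($N{\left(O,T \right)} = 9 - \left(- 5 O + 0\right) = 9 - - 5 O = 9 + 5 O$)
$N{\left(-3,6 \right)} \left(-10\right) H = \left(9 + 5 \left(-3\right)\right) \left(-10\right) \left(- \frac{2}{3}\right) = \left(9 - 15\right) \left(-10\right) \left(- \frac{2}{3}\right) = \left(-6\right) \left(-10\right) \left(- \frac{2}{3}\right) = 60 \left(- \frac{2}{3}\right) = -40$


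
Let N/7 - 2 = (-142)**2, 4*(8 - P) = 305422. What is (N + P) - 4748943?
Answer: -9368257/2 ≈ -4.6841e+6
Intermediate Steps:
P = -152695/2 (P = 8 - 1/4*305422 = 8 - 152711/2 = -152695/2 ≈ -76348.)
N = 141162 (N = 14 + 7*(-142)**2 = 14 + 7*20164 = 14 + 141148 = 141162)
(N + P) - 4748943 = (141162 - 152695/2) - 4748943 = 129629/2 - 4748943 = -9368257/2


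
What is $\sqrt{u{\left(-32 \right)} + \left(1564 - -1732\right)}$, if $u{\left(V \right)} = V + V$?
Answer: $4 \sqrt{202} \approx 56.851$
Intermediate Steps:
$u{\left(V \right)} = 2 V$
$\sqrt{u{\left(-32 \right)} + \left(1564 - -1732\right)} = \sqrt{2 \left(-32\right) + \left(1564 - -1732\right)} = \sqrt{-64 + \left(1564 + 1732\right)} = \sqrt{-64 + 3296} = \sqrt{3232} = 4 \sqrt{202}$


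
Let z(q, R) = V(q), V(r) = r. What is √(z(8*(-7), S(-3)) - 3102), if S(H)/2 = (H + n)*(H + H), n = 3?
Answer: I*√3158 ≈ 56.196*I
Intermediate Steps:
S(H) = 4*H*(3 + H) (S(H) = 2*((H + 3)*(H + H)) = 2*((3 + H)*(2*H)) = 2*(2*H*(3 + H)) = 4*H*(3 + H))
z(q, R) = q
√(z(8*(-7), S(-3)) - 3102) = √(8*(-7) - 3102) = √(-56 - 3102) = √(-3158) = I*√3158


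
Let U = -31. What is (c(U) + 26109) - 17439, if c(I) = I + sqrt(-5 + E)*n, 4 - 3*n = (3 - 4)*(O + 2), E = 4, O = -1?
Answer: 8639 + 5*I/3 ≈ 8639.0 + 1.6667*I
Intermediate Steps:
n = 5/3 (n = 4/3 - (3 - 4)*(-1 + 2)/3 = 4/3 - (-1)/3 = 4/3 - 1/3*(-1) = 4/3 + 1/3 = 5/3 ≈ 1.6667)
c(I) = I + 5*I/3 (c(I) = I + sqrt(-5 + 4)*(5/3) = I + sqrt(-1)*(5/3) = I + I*(5/3) = I + 5*I/3)
(c(U) + 26109) - 17439 = ((-31 + 5*I/3) + 26109) - 17439 = (26078 + 5*I/3) - 17439 = 8639 + 5*I/3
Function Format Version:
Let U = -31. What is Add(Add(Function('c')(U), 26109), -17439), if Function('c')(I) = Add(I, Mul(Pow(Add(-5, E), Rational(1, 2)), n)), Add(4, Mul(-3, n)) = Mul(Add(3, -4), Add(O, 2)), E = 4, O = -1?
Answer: Add(8639, Mul(Rational(5, 3), I)) ≈ Add(8639.0, Mul(1.6667, I))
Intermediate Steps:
n = Rational(5, 3) (n = Add(Rational(4, 3), Mul(Rational(-1, 3), Mul(Add(3, -4), Add(-1, 2)))) = Add(Rational(4, 3), Mul(Rational(-1, 3), Mul(-1, 1))) = Add(Rational(4, 3), Mul(Rational(-1, 3), -1)) = Add(Rational(4, 3), Rational(1, 3)) = Rational(5, 3) ≈ 1.6667)
Function('c')(I) = Add(I, Mul(Rational(5, 3), I)) (Function('c')(I) = Add(I, Mul(Pow(Add(-5, 4), Rational(1, 2)), Rational(5, 3))) = Add(I, Mul(Pow(-1, Rational(1, 2)), Rational(5, 3))) = Add(I, Mul(I, Rational(5, 3))) = Add(I, Mul(Rational(5, 3), I)))
Add(Add(Function('c')(U), 26109), -17439) = Add(Add(Add(-31, Mul(Rational(5, 3), I)), 26109), -17439) = Add(Add(26078, Mul(Rational(5, 3), I)), -17439) = Add(8639, Mul(Rational(5, 3), I))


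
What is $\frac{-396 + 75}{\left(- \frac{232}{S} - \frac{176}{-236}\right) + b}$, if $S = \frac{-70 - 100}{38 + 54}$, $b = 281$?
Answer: $- \frac{1609815}{2042603} \approx -0.78812$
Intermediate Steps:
$S = - \frac{85}{46}$ ($S = - \frac{170}{92} = \left(-170\right) \frac{1}{92} = - \frac{85}{46} \approx -1.8478$)
$\frac{-396 + 75}{\left(- \frac{232}{S} - \frac{176}{-236}\right) + b} = \frac{-396 + 75}{\left(- \frac{232}{- \frac{85}{46}} - \frac{176}{-236}\right) + 281} = - \frac{321}{\left(\left(-232\right) \left(- \frac{46}{85}\right) - - \frac{44}{59}\right) + 281} = - \frac{321}{\left(\frac{10672}{85} + \frac{44}{59}\right) + 281} = - \frac{321}{\frac{633388}{5015} + 281} = - \frac{321}{\frac{2042603}{5015}} = \left(-321\right) \frac{5015}{2042603} = - \frac{1609815}{2042603}$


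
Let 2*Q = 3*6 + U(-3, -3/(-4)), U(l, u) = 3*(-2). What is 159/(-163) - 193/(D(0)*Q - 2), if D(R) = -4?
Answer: 27325/4238 ≈ 6.4476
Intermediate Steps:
U(l, u) = -6
Q = 6 (Q = (3*6 - 6)/2 = (18 - 6)/2 = (1/2)*12 = 6)
159/(-163) - 193/(D(0)*Q - 2) = 159/(-163) - 193/(-4*6 - 2) = 159*(-1/163) - 193/(-24 - 2) = -159/163 - 193/(-26) = -159/163 - 193*(-1/26) = -159/163 + 193/26 = 27325/4238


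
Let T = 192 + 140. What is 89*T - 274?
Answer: 29274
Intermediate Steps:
T = 332
89*T - 274 = 89*332 - 274 = 29548 - 274 = 29274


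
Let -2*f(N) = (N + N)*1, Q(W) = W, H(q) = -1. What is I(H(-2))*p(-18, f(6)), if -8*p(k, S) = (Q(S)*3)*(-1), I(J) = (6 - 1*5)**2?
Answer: -9/4 ≈ -2.2500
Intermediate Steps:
I(J) = 1 (I(J) = (6 - 5)**2 = 1**2 = 1)
f(N) = -N (f(N) = -(N + N)/2 = -2*N/2 = -N)
p(k, S) = 3*S/8 (p(k, S) = -S*3*(-1)/8 = -3*S*(-1)/8 = -(-3)*S/8 = 3*S/8)
I(H(-2))*p(-18, f(6)) = 1*(3*(-1*6)/8) = 1*((3/8)*(-6)) = 1*(-9/4) = -9/4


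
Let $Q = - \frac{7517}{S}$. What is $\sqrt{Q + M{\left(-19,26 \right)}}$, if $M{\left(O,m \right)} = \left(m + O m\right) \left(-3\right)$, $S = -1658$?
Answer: $\frac{\sqrt{3872008642}}{1658} \approx 37.53$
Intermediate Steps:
$Q = \frac{7517}{1658}$ ($Q = - \frac{7517}{-1658} = \left(-7517\right) \left(- \frac{1}{1658}\right) = \frac{7517}{1658} \approx 4.5338$)
$M{\left(O,m \right)} = - 3 m - 3 O m$
$\sqrt{Q + M{\left(-19,26 \right)}} = \sqrt{\frac{7517}{1658} - 78 \left(1 - 19\right)} = \sqrt{\frac{7517}{1658} - 78 \left(-18\right)} = \sqrt{\frac{7517}{1658} + 1404} = \sqrt{\frac{2335349}{1658}} = \frac{\sqrt{3872008642}}{1658}$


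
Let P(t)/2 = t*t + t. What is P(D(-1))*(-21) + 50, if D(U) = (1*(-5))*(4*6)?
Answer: -599710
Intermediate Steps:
D(U) = -120 (D(U) = -5*24 = -120)
P(t) = 2*t + 2*t**2 (P(t) = 2*(t*t + t) = 2*(t**2 + t) = 2*(t + t**2) = 2*t + 2*t**2)
P(D(-1))*(-21) + 50 = (2*(-120)*(1 - 120))*(-21) + 50 = (2*(-120)*(-119))*(-21) + 50 = 28560*(-21) + 50 = -599760 + 50 = -599710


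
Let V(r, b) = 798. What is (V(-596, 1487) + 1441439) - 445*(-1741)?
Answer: 2216982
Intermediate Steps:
(V(-596, 1487) + 1441439) - 445*(-1741) = (798 + 1441439) - 445*(-1741) = 1442237 + 774745 = 2216982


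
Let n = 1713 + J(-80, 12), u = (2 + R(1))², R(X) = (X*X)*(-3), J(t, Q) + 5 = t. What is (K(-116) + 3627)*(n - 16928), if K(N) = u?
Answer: -55508400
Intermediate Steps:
J(t, Q) = -5 + t
R(X) = -3*X² (R(X) = X²*(-3) = -3*X²)
u = 1 (u = (2 - 3*1²)² = (2 - 3*1)² = (2 - 3)² = (-1)² = 1)
K(N) = 1
n = 1628 (n = 1713 + (-5 - 80) = 1713 - 85 = 1628)
(K(-116) + 3627)*(n - 16928) = (1 + 3627)*(1628 - 16928) = 3628*(-15300) = -55508400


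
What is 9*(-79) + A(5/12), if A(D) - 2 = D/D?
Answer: -708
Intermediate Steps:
A(D) = 3 (A(D) = 2 + D/D = 2 + 1 = 3)
9*(-79) + A(5/12) = 9*(-79) + 3 = -711 + 3 = -708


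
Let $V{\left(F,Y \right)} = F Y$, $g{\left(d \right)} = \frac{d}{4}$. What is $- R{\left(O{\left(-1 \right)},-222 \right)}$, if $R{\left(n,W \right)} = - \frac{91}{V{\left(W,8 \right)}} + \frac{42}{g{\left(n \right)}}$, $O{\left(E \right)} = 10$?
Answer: $- \frac{149639}{8880} \approx -16.851$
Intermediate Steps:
$g{\left(d \right)} = \frac{d}{4}$ ($g{\left(d \right)} = d \frac{1}{4} = \frac{d}{4}$)
$R{\left(n,W \right)} = \frac{168}{n} - \frac{91}{8 W}$ ($R{\left(n,W \right)} = - \frac{91}{W 8} + \frac{42}{\frac{1}{4} n} = - \frac{91}{8 W} + 42 \frac{4}{n} = - 91 \frac{1}{8 W} + \frac{168}{n} = - \frac{91}{8 W} + \frac{168}{n} = \frac{168}{n} - \frac{91}{8 W}$)
$- R{\left(O{\left(-1 \right)},-222 \right)} = - (\frac{168}{10} - \frac{91}{8 \left(-222\right)}) = - (168 \cdot \frac{1}{10} - - \frac{91}{1776}) = - (\frac{84}{5} + \frac{91}{1776}) = \left(-1\right) \frac{149639}{8880} = - \frac{149639}{8880}$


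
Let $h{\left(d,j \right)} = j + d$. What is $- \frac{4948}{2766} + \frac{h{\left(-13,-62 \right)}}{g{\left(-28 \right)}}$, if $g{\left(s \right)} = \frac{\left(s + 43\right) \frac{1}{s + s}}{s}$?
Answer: $- \frac{10845194}{1383} \approx -7841.8$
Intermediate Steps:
$h{\left(d,j \right)} = d + j$
$g{\left(s \right)} = \frac{43 + s}{2 s^{2}}$ ($g{\left(s \right)} = \frac{\left(43 + s\right) \frac{1}{2 s}}{s} = \frac{\frac{1}{2} \frac{1}{s} \left(43 + s\right)}{s} = \frac{43 + s}{2 s^{2}}$)
$- \frac{4948}{2766} + \frac{h{\left(-13,-62 \right)}}{g{\left(-28 \right)}} = - \frac{4948}{2766} + \frac{-13 - 62}{\frac{1}{2} \cdot \frac{1}{784} \left(43 - 28\right)} = \left(-4948\right) \frac{1}{2766} - \frac{75}{\frac{1}{2} \cdot \frac{1}{784} \cdot 15} = - \frac{2474}{1383} - \frac{75}{\frac{15}{1568}} = - \frac{2474}{1383} - 7840 = - \frac{10845194}{1383}$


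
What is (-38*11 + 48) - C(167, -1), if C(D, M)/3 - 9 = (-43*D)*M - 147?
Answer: -21499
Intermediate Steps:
C(D, M) = -414 - 129*D*M (C(D, M) = 27 + 3*((-43*D)*M - 147) = 27 + 3*(-43*D*M - 147) = 27 + 3*(-147 - 43*D*M) = 27 + (-441 - 129*D*M) = -414 - 129*D*M)
(-38*11 + 48) - C(167, -1) = (-38*11 + 48) - (-414 - 129*167*(-1)) = (-418 + 48) - (-414 + 21543) = -370 - 1*21129 = -370 - 21129 = -21499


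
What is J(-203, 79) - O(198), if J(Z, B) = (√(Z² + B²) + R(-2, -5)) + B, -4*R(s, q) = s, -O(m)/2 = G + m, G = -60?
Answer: 711/2 + 5*√1898 ≈ 573.33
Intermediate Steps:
O(m) = 120 - 2*m (O(m) = -2*(-60 + m) = 120 - 2*m)
R(s, q) = -s/4
J(Z, B) = ½ + B + √(B² + Z²) (J(Z, B) = (√(Z² + B²) - ¼*(-2)) + B = (√(B² + Z²) + ½) + B = (½ + √(B² + Z²)) + B = ½ + B + √(B² + Z²))
J(-203, 79) - O(198) = (½ + 79 + √(79² + (-203)²)) - (120 - 2*198) = (½ + 79 + √(6241 + 41209)) - (120 - 396) = (½ + 79 + √47450) - 1*(-276) = (½ + 79 + 5*√1898) + 276 = (159/2 + 5*√1898) + 276 = 711/2 + 5*√1898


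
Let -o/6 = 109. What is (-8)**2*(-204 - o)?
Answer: 28800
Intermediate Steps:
o = -654 (o = -6*109 = -654)
(-8)**2*(-204 - o) = (-8)**2*(-204 - 1*(-654)) = 64*(-204 + 654) = 64*450 = 28800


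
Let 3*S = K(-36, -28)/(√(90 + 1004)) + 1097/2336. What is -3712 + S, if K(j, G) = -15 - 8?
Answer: -26012599/7008 - 23*√1094/3282 ≈ -3712.1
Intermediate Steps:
K(j, G) = -23
S = 1097/7008 - 23*√1094/3282 (S = (-23/√(90 + 1004) + 1097/2336)/3 = (-23*√1094/1094 + 1097*(1/2336))/3 = (-23*√1094/1094 + 1097/2336)/3 = (1097/2336 - 23*√1094/1094)/3 = 1097/7008 - 23*√1094/3282 ≈ -0.075256)
-3712 + S = -3712 + (1097/7008 - 23*√1094/3282) = -26012599/7008 - 23*√1094/3282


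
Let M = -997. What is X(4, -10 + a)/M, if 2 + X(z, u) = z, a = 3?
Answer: -2/997 ≈ -0.0020060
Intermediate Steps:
X(z, u) = -2 + z
X(4, -10 + a)/M = (-2 + 4)/(-997) = 2*(-1/997) = -2/997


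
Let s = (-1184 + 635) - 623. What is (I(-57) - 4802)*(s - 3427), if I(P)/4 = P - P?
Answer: 22084398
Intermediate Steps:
I(P) = 0 (I(P) = 4*(P - P) = 4*0 = 0)
s = -1172 (s = -549 - 623 = -1172)
(I(-57) - 4802)*(s - 3427) = (0 - 4802)*(-1172 - 3427) = -4802*(-4599) = 22084398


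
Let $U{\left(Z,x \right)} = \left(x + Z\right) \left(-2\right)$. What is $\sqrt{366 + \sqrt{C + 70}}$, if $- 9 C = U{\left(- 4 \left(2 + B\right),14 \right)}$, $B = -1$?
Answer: $\frac{\sqrt{3294 + 15 \sqrt{26}}}{3} \approx 19.352$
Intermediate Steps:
$U{\left(Z,x \right)} = - 2 Z - 2 x$ ($U{\left(Z,x \right)} = \left(Z + x\right) \left(-2\right) = - 2 Z - 2 x$)
$C = \frac{20}{9}$ ($C = - \frac{- 2 \left(- 4 \left(2 - 1\right)\right) - 28}{9} = - \frac{- 2 \left(\left(-4\right) 1\right) - 28}{9} = - \frac{\left(-2\right) \left(-4\right) - 28}{9} = - \frac{8 - 28}{9} = \left(- \frac{1}{9}\right) \left(-20\right) = \frac{20}{9} \approx 2.2222$)
$\sqrt{366 + \sqrt{C + 70}} = \sqrt{366 + \sqrt{\frac{20}{9} + 70}} = \sqrt{366 + \sqrt{\frac{650}{9}}} = \sqrt{366 + \frac{5 \sqrt{26}}{3}}$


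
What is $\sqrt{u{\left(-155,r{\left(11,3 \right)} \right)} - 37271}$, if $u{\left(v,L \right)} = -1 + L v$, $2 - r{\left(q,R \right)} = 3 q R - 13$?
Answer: $2 i \sqrt{6063} \approx 155.73 i$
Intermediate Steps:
$r{\left(q,R \right)} = 15 - 3 R q$ ($r{\left(q,R \right)} = 2 - \left(3 q R - 13\right) = 2 - \left(3 R q - 13\right) = 2 - \left(-13 + 3 R q\right) = 15 - 3 R q$)
$\sqrt{u{\left(-155,r{\left(11,3 \right)} \right)} - 37271} = \sqrt{\left(-1 + \left(15 - 9 \cdot 11\right) \left(-155\right)\right) - 37271} = \sqrt{\left(-1 + \left(15 - 99\right) \left(-155\right)\right) - 37271} = \sqrt{\left(-1 - -13020\right) - 37271} = \sqrt{\left(-1 + 13020\right) - 37271} = \sqrt{13019 - 37271} = \sqrt{-24252} = 2 i \sqrt{6063}$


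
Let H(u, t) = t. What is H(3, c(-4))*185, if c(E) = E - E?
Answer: 0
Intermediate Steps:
c(E) = 0
H(3, c(-4))*185 = 0*185 = 0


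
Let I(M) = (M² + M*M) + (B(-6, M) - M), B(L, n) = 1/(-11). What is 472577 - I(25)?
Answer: 5184873/11 ≈ 4.7135e+5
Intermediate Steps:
B(L, n) = -1/11
I(M) = -1/11 - M + 2*M² (I(M) = (M² + M*M) + (-1/11 - M) = (M² + M²) + (-1/11 - M) = 2*M² + (-1/11 - M) = -1/11 - M + 2*M²)
472577 - I(25) = 472577 - (-1/11 - 1*25 + 2*25²) = 472577 - (-1/11 - 25 + 2*625) = 472577 - (-1/11 - 25 + 1250) = 472577 - 1*13474/11 = 472577 - 13474/11 = 5184873/11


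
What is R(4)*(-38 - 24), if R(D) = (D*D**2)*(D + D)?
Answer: -31744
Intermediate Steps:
R(D) = 2*D**4 (R(D) = D**3*(2*D) = 2*D**4)
R(4)*(-38 - 24) = (2*4**4)*(-38 - 24) = (2*256)*(-62) = 512*(-62) = -31744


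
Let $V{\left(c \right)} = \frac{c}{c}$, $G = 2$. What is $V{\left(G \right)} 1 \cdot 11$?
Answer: $11$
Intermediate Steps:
$V{\left(c \right)} = 1$
$V{\left(G \right)} 1 \cdot 11 = 1 \cdot 1 \cdot 11 = 1 \cdot 11 = 11$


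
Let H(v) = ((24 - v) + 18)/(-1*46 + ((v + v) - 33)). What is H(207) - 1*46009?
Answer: -3082636/67 ≈ -46010.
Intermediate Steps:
H(v) = (42 - v)/(-79 + 2*v) (H(v) = (42 - v)/(-46 + (2*v - 33)) = (42 - v)/(-46 + (-33 + 2*v)) = (42 - v)/(-79 + 2*v))
H(207) - 1*46009 = (42 - 1*207)/(-79 + 2*207) - 1*46009 = (42 - 207)/(-79 + 414) - 46009 = -165/335 - 46009 = (1/335)*(-165) - 46009 = -33/67 - 46009 = -3082636/67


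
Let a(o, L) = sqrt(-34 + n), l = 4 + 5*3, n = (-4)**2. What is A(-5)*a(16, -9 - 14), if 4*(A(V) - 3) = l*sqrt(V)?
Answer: -57*sqrt(10)/4 + 9*I*sqrt(2) ≈ -45.062 + 12.728*I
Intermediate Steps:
n = 16
l = 19 (l = 4 + 15 = 19)
a(o, L) = 3*I*sqrt(2) (a(o, L) = sqrt(-34 + 16) = sqrt(-18) = 3*I*sqrt(2))
A(V) = 3 + 19*sqrt(V)/4 (A(V) = 3 + (19*sqrt(V))/4 = 3 + 19*sqrt(V)/4)
A(-5)*a(16, -9 - 14) = (3 + 19*sqrt(-5)/4)*(3*I*sqrt(2)) = (3 + 19*(I*sqrt(5))/4)*(3*I*sqrt(2)) = (3 + 19*I*sqrt(5)/4)*(3*I*sqrt(2)) = 3*I*sqrt(2)*(3 + 19*I*sqrt(5)/4)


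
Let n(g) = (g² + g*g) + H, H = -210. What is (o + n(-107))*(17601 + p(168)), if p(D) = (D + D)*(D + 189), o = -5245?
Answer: 2399336979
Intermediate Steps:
p(D) = 2*D*(189 + D) (p(D) = (2*D)*(189 + D) = 2*D*(189 + D))
n(g) = -210 + 2*g² (n(g) = (g² + g*g) - 210 = (g² + g²) - 210 = 2*g² - 210 = -210 + 2*g²)
(o + n(-107))*(17601 + p(168)) = (-5245 + (-210 + 2*(-107)²))*(17601 + 2*168*(189 + 168)) = (-5245 + (-210 + 2*11449))*(17601 + 2*168*357) = (-5245 + (-210 + 22898))*(17601 + 119952) = (-5245 + 22688)*137553 = 17443*137553 = 2399336979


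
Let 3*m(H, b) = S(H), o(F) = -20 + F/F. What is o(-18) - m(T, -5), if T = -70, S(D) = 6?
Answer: -21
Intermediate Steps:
o(F) = -19 (o(F) = -20 + 1 = -19)
m(H, b) = 2 (m(H, b) = (1/3)*6 = 2)
o(-18) - m(T, -5) = -19 - 1*2 = -19 - 2 = -21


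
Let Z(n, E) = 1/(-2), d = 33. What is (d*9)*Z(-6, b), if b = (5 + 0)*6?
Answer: -297/2 ≈ -148.50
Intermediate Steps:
b = 30 (b = 5*6 = 30)
Z(n, E) = -½
(d*9)*Z(-6, b) = (33*9)*(-½) = 297*(-½) = -297/2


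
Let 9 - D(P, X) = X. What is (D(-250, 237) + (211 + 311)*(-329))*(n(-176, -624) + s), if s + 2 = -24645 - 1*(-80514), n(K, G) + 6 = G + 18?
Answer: -9501981330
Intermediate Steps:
D(P, X) = 9 - X
n(K, G) = 12 + G (n(K, G) = -6 + (G + 18) = -6 + (18 + G) = 12 + G)
s = 55867 (s = -2 + (-24645 - 1*(-80514)) = -2 + (-24645 + 80514) = -2 + 55869 = 55867)
(D(-250, 237) + (211 + 311)*(-329))*(n(-176, -624) + s) = ((9 - 1*237) + (211 + 311)*(-329))*((12 - 624) + 55867) = ((9 - 237) + 522*(-329))*(-612 + 55867) = (-228 - 171738)*55255 = -171966*55255 = -9501981330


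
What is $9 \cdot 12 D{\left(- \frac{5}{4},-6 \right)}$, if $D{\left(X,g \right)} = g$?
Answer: $-648$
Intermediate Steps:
$9 \cdot 12 D{\left(- \frac{5}{4},-6 \right)} = 9 \cdot 12 \left(-6\right) = 108 \left(-6\right) = -648$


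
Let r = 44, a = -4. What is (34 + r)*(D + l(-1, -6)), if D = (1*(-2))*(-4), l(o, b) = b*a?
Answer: 2496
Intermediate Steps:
l(o, b) = -4*b (l(o, b) = b*(-4) = -4*b)
D = 8 (D = -2*(-4) = 8)
(34 + r)*(D + l(-1, -6)) = (34 + 44)*(8 - 4*(-6)) = 78*(8 + 24) = 78*32 = 2496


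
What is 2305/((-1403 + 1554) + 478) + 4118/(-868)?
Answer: -294741/272986 ≈ -1.0797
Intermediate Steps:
2305/((-1403 + 1554) + 478) + 4118/(-868) = 2305/(151 + 478) + 4118*(-1/868) = 2305/629 - 2059/434 = -294741/272986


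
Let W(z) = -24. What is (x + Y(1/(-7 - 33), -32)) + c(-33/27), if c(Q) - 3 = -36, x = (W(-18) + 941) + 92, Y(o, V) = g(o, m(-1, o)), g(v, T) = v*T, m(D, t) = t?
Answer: 1561601/1600 ≈ 976.00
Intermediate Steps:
g(v, T) = T*v
Y(o, V) = o² (Y(o, V) = o*o = o²)
x = 1009 (x = (-24 + 941) + 92 = 917 + 92 = 1009)
c(Q) = -33 (c(Q) = 3 - 36 = -33)
(x + Y(1/(-7 - 33), -32)) + c(-33/27) = (1009 + (1/(-7 - 33))²) - 33 = (1009 + (1/(-40))²) - 33 = (1009 + (-1/40)²) - 33 = (1009 + 1/1600) - 33 = 1614401/1600 - 33 = 1561601/1600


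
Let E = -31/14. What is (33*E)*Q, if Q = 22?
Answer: -11253/7 ≈ -1607.6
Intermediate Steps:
E = -31/14 (E = -31*1/14 = -31/14 ≈ -2.2143)
(33*E)*Q = (33*(-31/14))*22 = -1023/14*22 = -11253/7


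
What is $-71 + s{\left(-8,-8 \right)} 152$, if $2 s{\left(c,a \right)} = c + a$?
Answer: $-1287$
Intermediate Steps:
$s{\left(c,a \right)} = \frac{a}{2} + \frac{c}{2}$ ($s{\left(c,a \right)} = \frac{c + a}{2} = \frac{a + c}{2} = \frac{a}{2} + \frac{c}{2}$)
$-71 + s{\left(-8,-8 \right)} 152 = -71 + \left(\frac{1}{2} \left(-8\right) + \frac{1}{2} \left(-8\right)\right) 152 = -71 + \left(-4 - 4\right) 152 = -71 - 1216 = -1287$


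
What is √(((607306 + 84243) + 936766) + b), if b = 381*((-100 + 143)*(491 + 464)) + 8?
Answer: 2*√4318522 ≈ 4156.2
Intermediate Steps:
b = 15645773 (b = 381*(43*955) + 8 = 381*41065 + 8 = 15645765 + 8 = 15645773)
√(((607306 + 84243) + 936766) + b) = √(((607306 + 84243) + 936766) + 15645773) = √((691549 + 936766) + 15645773) = √(1628315 + 15645773) = √17274088 = 2*√4318522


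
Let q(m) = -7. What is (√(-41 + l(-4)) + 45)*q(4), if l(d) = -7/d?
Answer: -315 - 7*I*√157/2 ≈ -315.0 - 43.855*I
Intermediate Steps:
(√(-41 + l(-4)) + 45)*q(4) = (√(-41 - 7/(-4)) + 45)*(-7) = (√(-41 - 7*(-¼)) + 45)*(-7) = (√(-41 + 7/4) + 45)*(-7) = (√(-157/4) + 45)*(-7) = (I*√157/2 + 45)*(-7) = (45 + I*√157/2)*(-7) = -315 - 7*I*√157/2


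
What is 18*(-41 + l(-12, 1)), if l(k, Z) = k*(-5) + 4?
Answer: 414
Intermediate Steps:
l(k, Z) = 4 - 5*k (l(k, Z) = -5*k + 4 = 4 - 5*k)
18*(-41 + l(-12, 1)) = 18*(-41 + (4 - 5*(-12))) = 18*(-41 + (4 + 60)) = 18*(-41 + 64) = 18*23 = 414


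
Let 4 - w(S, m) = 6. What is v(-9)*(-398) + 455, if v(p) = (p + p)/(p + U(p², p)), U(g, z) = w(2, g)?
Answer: -2159/11 ≈ -196.27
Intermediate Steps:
w(S, m) = -2 (w(S, m) = 4 - 1*6 = 4 - 6 = -2)
U(g, z) = -2
v(p) = 2*p/(-2 + p) (v(p) = (p + p)/(p - 2) = (2*p)/(-2 + p) = 2*p/(-2 + p))
v(-9)*(-398) + 455 = (2*(-9)/(-2 - 9))*(-398) + 455 = (2*(-9)/(-11))*(-398) + 455 = (2*(-9)*(-1/11))*(-398) + 455 = (18/11)*(-398) + 455 = -7164/11 + 455 = -2159/11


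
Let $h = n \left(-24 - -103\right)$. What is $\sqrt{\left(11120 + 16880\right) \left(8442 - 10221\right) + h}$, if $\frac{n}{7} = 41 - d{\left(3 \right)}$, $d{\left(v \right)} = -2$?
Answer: $i \sqrt{49788221} \approx 7056.1 i$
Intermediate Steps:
$n = 301$ ($n = 7 \left(41 - -2\right) = 7 \left(41 + 2\right) = 7 \cdot 43 = 301$)
$h = 23779$ ($h = 301 \left(-24 - -103\right) = 301 \left(-24 + 103\right) = 301 \cdot 79 = 23779$)
$\sqrt{\left(11120 + 16880\right) \left(8442 - 10221\right) + h} = \sqrt{\left(11120 + 16880\right) \left(8442 - 10221\right) + 23779} = \sqrt{28000 \left(-1779\right) + 23779} = \sqrt{-49812000 + 23779} = \sqrt{-49788221} = i \sqrt{49788221}$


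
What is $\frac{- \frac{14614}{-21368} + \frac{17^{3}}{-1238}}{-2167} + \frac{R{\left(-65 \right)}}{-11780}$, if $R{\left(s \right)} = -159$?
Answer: $\frac{316819137641}{21102734896870} \approx 0.015013$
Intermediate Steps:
$\frac{- \frac{14614}{-21368} + \frac{17^{3}}{-1238}}{-2167} + \frac{R{\left(-65 \right)}}{-11780} = \frac{- \frac{14614}{-21368} + \frac{17^{3}}{-1238}}{-2167} - \frac{159}{-11780} = \left(\left(-14614\right) \left(- \frac{1}{21368}\right) + 4913 \left(- \frac{1}{1238}\right)\right) \left(- \frac{1}{2167}\right) - - \frac{159}{11780} = \left(\frac{7307}{10684} - \frac{4913}{1238}\right) \left(- \frac{1}{2167}\right) + \frac{159}{11780} = \left(- \frac{21722213}{6613396}\right) \left(- \frac{1}{2167}\right) + \frac{159}{11780} = \frac{21722213}{14331229132} + \frac{159}{11780} = \frac{316819137641}{21102734896870}$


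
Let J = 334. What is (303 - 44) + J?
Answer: 593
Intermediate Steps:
(303 - 44) + J = (303 - 44) + 334 = 259 + 334 = 593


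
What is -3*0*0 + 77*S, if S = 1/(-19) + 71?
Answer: 103796/19 ≈ 5462.9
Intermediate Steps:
S = 1348/19 (S = -1/19 + 71 = 1348/19 ≈ 70.947)
-3*0*0 + 77*S = -3*0*0 + 77*(1348/19) = 0*0 + 103796/19 = 0 + 103796/19 = 103796/19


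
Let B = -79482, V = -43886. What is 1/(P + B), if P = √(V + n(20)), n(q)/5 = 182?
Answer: -39741/3158715650 - I*√2686/1579357825 ≈ -1.2581e-5 - 3.2815e-8*I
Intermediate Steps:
n(q) = 910 (n(q) = 5*182 = 910)
P = 4*I*√2686 (P = √(-43886 + 910) = √(-42976) = 4*I*√2686 ≈ 207.31*I)
1/(P + B) = 1/(4*I*√2686 - 79482) = 1/(-79482 + 4*I*√2686)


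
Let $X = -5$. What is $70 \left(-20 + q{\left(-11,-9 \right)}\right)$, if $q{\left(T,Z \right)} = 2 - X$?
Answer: $-910$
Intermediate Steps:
$q{\left(T,Z \right)} = 7$ ($q{\left(T,Z \right)} = 2 - -5 = 2 + 5 = 7$)
$70 \left(-20 + q{\left(-11,-9 \right)}\right) = 70 \left(-20 + 7\right) = 70 \left(-13\right) = -910$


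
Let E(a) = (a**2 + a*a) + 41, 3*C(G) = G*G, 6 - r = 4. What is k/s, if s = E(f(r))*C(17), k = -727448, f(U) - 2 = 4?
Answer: -2182344/32657 ≈ -66.826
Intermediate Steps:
r = 2 (r = 6 - 1*4 = 6 - 4 = 2)
f(U) = 6 (f(U) = 2 + 4 = 6)
C(G) = G**2/3 (C(G) = (G*G)/3 = G**2/3)
E(a) = 41 + 2*a**2 (E(a) = (a**2 + a**2) + 41 = 2*a**2 + 41 = 41 + 2*a**2)
s = 32657/3 (s = (41 + 2*6**2)*((1/3)*17**2) = (41 + 2*36)*((1/3)*289) = (41 + 72)*(289/3) = 113*(289/3) = 32657/3 ≈ 10886.)
k/s = -727448/32657/3 = -727448*3/32657 = -2182344/32657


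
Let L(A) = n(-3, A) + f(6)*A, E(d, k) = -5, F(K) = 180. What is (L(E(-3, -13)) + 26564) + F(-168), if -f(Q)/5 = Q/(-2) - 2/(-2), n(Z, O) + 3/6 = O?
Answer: 53377/2 ≈ 26689.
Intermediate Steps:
n(Z, O) = -½ + O
f(Q) = -5 + 5*Q/2 (f(Q) = -5*(Q/(-2) - 2/(-2)) = -5*(Q*(-½) - 2*(-½)) = -5*(-Q/2 + 1) = -5*(1 - Q/2) = -5 + 5*Q/2)
L(A) = -½ + 11*A (L(A) = (-½ + A) + (-5 + (5/2)*6)*A = (-½ + A) + (-5 + 15)*A = (-½ + A) + 10*A = -½ + 11*A)
(L(E(-3, -13)) + 26564) + F(-168) = ((-½ + 11*(-5)) + 26564) + 180 = ((-½ - 55) + 26564) + 180 = (-111/2 + 26564) + 180 = 53017/2 + 180 = 53377/2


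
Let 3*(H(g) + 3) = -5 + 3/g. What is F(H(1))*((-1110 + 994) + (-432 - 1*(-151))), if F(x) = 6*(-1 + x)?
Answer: 11116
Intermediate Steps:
H(g) = -14/3 + 1/g (H(g) = -3 + (-5 + 3/g)/3 = -3 + (-5/3 + 1/g) = -14/3 + 1/g)
F(x) = -6 + 6*x
F(H(1))*((-1110 + 994) + (-432 - 1*(-151))) = (-6 + 6*(-14/3 + 1/1))*((-1110 + 994) + (-432 - 1*(-151))) = (-6 + 6*(-14/3 + 1))*(-116 + (-432 + 151)) = (-6 + 6*(-11/3))*(-116 - 281) = (-6 - 22)*(-397) = -28*(-397) = 11116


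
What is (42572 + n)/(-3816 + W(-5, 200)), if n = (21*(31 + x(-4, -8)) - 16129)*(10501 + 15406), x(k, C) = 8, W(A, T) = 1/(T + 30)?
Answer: 91216527540/877679 ≈ 1.0393e+5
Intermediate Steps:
W(A, T) = 1/(30 + T)
n = -396636170 (n = (21*(31 + 8) - 16129)*(10501 + 15406) = (21*39 - 16129)*25907 = (819 - 16129)*25907 = -15310*25907 = -396636170)
(42572 + n)/(-3816 + W(-5, 200)) = (42572 - 396636170)/(-3816 + 1/(30 + 200)) = -396593598/(-3816 + 1/230) = -396593598/(-877679/230) = -396593598*(-230/877679) = 91216527540/877679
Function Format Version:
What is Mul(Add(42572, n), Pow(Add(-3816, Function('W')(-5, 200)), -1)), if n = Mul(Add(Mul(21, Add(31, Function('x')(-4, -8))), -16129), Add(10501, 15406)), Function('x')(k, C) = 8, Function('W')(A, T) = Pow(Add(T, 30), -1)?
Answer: Rational(91216527540, 877679) ≈ 1.0393e+5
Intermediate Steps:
Function('W')(A, T) = Pow(Add(30, T), -1)
n = -396636170 (n = Mul(Add(Mul(21, Add(31, 8)), -16129), Add(10501, 15406)) = Mul(Add(Mul(21, 39), -16129), 25907) = Mul(Add(819, -16129), 25907) = Mul(-15310, 25907) = -396636170)
Mul(Add(42572, n), Pow(Add(-3816, Function('W')(-5, 200)), -1)) = Mul(Add(42572, -396636170), Pow(Add(-3816, Pow(Add(30, 200), -1)), -1)) = Mul(-396593598, Pow(Add(-3816, Pow(230, -1)), -1)) = Mul(-396593598, Pow(Add(-3816, Rational(1, 230)), -1)) = Mul(-396593598, Pow(Rational(-877679, 230), -1)) = Mul(-396593598, Rational(-230, 877679)) = Rational(91216527540, 877679)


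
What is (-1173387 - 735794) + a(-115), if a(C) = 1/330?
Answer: -630029729/330 ≈ -1.9092e+6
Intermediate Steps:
a(C) = 1/330
(-1173387 - 735794) + a(-115) = (-1173387 - 735794) + 1/330 = -1909181 + 1/330 = -630029729/330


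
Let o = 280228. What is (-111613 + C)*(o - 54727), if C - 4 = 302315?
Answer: 43004393706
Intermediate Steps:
C = 302319 (C = 4 + 302315 = 302319)
(-111613 + C)*(o - 54727) = (-111613 + 302319)*(280228 - 54727) = 190706*225501 = 43004393706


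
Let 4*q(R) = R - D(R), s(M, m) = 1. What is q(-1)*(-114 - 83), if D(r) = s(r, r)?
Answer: 197/2 ≈ 98.500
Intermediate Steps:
D(r) = 1
q(R) = -1/4 + R/4 (q(R) = (R - 1*1)/4 = (R - 1)/4 = (-1 + R)/4 = -1/4 + R/4)
q(-1)*(-114 - 83) = (-1/4 + (1/4)*(-1))*(-114 - 83) = (-1/4 - 1/4)*(-197) = -1/2*(-197) = 197/2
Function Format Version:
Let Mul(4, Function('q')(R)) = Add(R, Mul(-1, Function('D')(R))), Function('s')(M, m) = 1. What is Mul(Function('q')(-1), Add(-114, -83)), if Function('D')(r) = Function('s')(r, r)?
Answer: Rational(197, 2) ≈ 98.500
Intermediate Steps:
Function('D')(r) = 1
Function('q')(R) = Add(Rational(-1, 4), Mul(Rational(1, 4), R)) (Function('q')(R) = Mul(Rational(1, 4), Add(R, Mul(-1, 1))) = Mul(Rational(1, 4), Add(R, -1)) = Mul(Rational(1, 4), Add(-1, R)) = Add(Rational(-1, 4), Mul(Rational(1, 4), R)))
Mul(Function('q')(-1), Add(-114, -83)) = Mul(Add(Rational(-1, 4), Mul(Rational(1, 4), -1)), Add(-114, -83)) = Mul(Add(Rational(-1, 4), Rational(-1, 4)), -197) = Mul(Rational(-1, 2), -197) = Rational(197, 2)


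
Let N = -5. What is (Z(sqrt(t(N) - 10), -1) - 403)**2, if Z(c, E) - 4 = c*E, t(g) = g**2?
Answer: (399 + sqrt(15))**2 ≈ 1.6231e+5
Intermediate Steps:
Z(c, E) = 4 + E*c (Z(c, E) = 4 + c*E = 4 + E*c)
(Z(sqrt(t(N) - 10), -1) - 403)**2 = ((4 - sqrt((-5)**2 - 10)) - 403)**2 = ((4 - sqrt(25 - 10)) - 403)**2 = ((4 - sqrt(15)) - 403)**2 = (-399 - sqrt(15))**2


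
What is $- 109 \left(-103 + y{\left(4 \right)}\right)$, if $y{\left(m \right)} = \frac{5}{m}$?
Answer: $\frac{44363}{4} \approx 11091.0$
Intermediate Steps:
$- 109 \left(-103 + y{\left(4 \right)}\right) = - 109 \left(-103 + \frac{5}{4}\right) = \left(-109\right) \left(- \frac{407}{4}\right) = \frac{44363}{4}$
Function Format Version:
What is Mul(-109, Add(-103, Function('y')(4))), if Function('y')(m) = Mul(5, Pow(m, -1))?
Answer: Rational(44363, 4) ≈ 11091.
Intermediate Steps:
Mul(-109, Add(-103, Function('y')(4))) = Mul(-109, Add(-103, Mul(5, Pow(4, -1)))) = Mul(-109, Add(-103, Mul(5, Rational(1, 4)))) = Mul(-109, Add(-103, Rational(5, 4))) = Mul(-109, Rational(-407, 4)) = Rational(44363, 4)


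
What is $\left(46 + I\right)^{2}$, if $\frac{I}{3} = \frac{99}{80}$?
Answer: $\frac{15816529}{6400} \approx 2471.3$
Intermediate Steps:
$I = \frac{297}{80}$ ($I = 3 \cdot \frac{99}{80} = \frac{297}{80} \approx 3.7125$)
$\left(46 + I\right)^{2} = \left(46 + \frac{297}{80}\right)^{2} = \left(\frac{3977}{80}\right)^{2} = \frac{15816529}{6400}$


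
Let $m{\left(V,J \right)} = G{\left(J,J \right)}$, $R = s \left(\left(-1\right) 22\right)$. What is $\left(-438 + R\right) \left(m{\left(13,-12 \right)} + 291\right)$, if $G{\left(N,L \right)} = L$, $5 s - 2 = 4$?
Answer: $- \frac{647838}{5} \approx -1.2957 \cdot 10^{5}$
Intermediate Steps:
$s = \frac{6}{5}$ ($s = \frac{2}{5} + \frac{1}{5} \cdot 4 = \frac{2}{5} + \frac{4}{5} = \frac{6}{5} \approx 1.2$)
$R = - \frac{132}{5}$ ($R = \frac{6 \left(\left(-1\right) 22\right)}{5} = \frac{6}{5} \left(-22\right) = - \frac{132}{5} \approx -26.4$)
$m{\left(V,J \right)} = J$
$\left(-438 + R\right) \left(m{\left(13,-12 \right)} + 291\right) = \left(-438 - \frac{132}{5}\right) \left(-12 + 291\right) = \left(- \frac{2322}{5}\right) 279 = - \frac{647838}{5}$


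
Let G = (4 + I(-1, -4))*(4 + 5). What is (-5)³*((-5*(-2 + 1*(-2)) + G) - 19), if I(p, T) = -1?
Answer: -3500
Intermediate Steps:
G = 27 (G = (4 - 1)*(4 + 5) = 3*9 = 27)
(-5)³*((-5*(-2 + 1*(-2)) + G) - 19) = (-5)³*((-5*(-2 + 1*(-2)) + 27) - 19) = -125*((-5*(-2 - 2) + 27) - 19) = -125*((-5*(-4) + 27) - 19) = -125*((20 + 27) - 19) = -125*(47 - 19) = -125*28 = -3500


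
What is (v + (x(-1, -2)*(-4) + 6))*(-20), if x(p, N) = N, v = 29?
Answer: -860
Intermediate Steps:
(v + (x(-1, -2)*(-4) + 6))*(-20) = (29 + (-2*(-4) + 6))*(-20) = (29 + (8 + 6))*(-20) = (29 + 14)*(-20) = 43*(-20) = -860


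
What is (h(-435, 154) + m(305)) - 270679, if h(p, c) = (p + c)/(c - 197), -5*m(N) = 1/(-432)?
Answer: -25140058517/92880 ≈ -2.7067e+5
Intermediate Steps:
m(N) = 1/2160 (m(N) = -⅕/(-432) = -⅕*(-1/432) = 1/2160)
h(p, c) = (c + p)/(-197 + c)
(h(-435, 154) + m(305)) - 270679 = ((154 - 435)/(-197 + 154) + 1/2160) - 270679 = (-281/(-43) + 1/2160) - 270679 = (-1/43*(-281) + 1/2160) - 270679 = (281/43 + 1/2160) - 270679 = 607003/92880 - 270679 = -25140058517/92880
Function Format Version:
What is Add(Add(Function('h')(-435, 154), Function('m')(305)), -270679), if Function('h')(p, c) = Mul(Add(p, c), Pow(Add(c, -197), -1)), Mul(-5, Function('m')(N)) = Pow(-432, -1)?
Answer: Rational(-25140058517, 92880) ≈ -2.7067e+5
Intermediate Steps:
Function('m')(N) = Rational(1, 2160) (Function('m')(N) = Mul(Rational(-1, 5), Pow(-432, -1)) = Mul(Rational(-1, 5), Rational(-1, 432)) = Rational(1, 2160))
Function('h')(p, c) = Mul(Pow(Add(-197, c), -1), Add(c, p)) (Function('h')(p, c) = Mul(Add(c, p), Pow(Add(-197, c), -1)) = Mul(Pow(Add(-197, c), -1), Add(c, p)))
Add(Add(Function('h')(-435, 154), Function('m')(305)), -270679) = Add(Add(Mul(Pow(Add(-197, 154), -1), Add(154, -435)), Rational(1, 2160)), -270679) = Add(Add(Mul(Pow(-43, -1), -281), Rational(1, 2160)), -270679) = Add(Add(Mul(Rational(-1, 43), -281), Rational(1, 2160)), -270679) = Add(Add(Rational(281, 43), Rational(1, 2160)), -270679) = Add(Rational(607003, 92880), -270679) = Rational(-25140058517, 92880)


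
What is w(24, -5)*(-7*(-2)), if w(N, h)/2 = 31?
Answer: 868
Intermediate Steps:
w(N, h) = 62 (w(N, h) = 2*31 = 62)
w(24, -5)*(-7*(-2)) = 62*(-7*(-2)) = 62*14 = 868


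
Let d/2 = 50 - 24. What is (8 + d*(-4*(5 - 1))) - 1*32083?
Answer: -32907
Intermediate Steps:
d = 52 (d = 2*(50 - 24) = 2*26 = 52)
(8 + d*(-4*(5 - 1))) - 1*32083 = (8 + 52*(-4*(5 - 1))) - 1*32083 = (8 + 52*(-4*4)) - 32083 = (8 + 52*(-16)) - 32083 = (8 - 832) - 32083 = -824 - 32083 = -32907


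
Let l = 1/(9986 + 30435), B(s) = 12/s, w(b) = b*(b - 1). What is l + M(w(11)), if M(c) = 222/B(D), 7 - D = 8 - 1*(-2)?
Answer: -4486729/80842 ≈ -55.500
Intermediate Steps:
w(b) = b*(-1 + b)
D = -3 (D = 7 - (8 - 1*(-2)) = 7 - (8 + 2) = 7 - 1*10 = 7 - 10 = -3)
l = 1/40421 ≈ 2.4740e-5
M(c) = -111/2 (M(c) = 222/((12/(-3))) = 222/((12*(-⅓))) = 222/(-4) = 222*(-¼) = -111/2)
l + M(w(11)) = 1/40421 - 111/2 = -4486729/80842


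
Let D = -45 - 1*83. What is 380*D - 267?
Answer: -48907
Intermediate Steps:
D = -128 (D = -45 - 83 = -128)
380*D - 267 = 380*(-128) - 267 = -48640 - 267 = -48907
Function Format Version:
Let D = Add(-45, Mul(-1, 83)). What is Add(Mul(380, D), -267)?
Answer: -48907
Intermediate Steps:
D = -128 (D = Add(-45, -83) = -128)
Add(Mul(380, D), -267) = Add(Mul(380, -128), -267) = Add(-48640, -267) = -48907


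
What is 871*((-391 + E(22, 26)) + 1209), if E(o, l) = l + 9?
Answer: 742963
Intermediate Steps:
E(o, l) = 9 + l
871*((-391 + E(22, 26)) + 1209) = 871*((-391 + (9 + 26)) + 1209) = 871*((-391 + 35) + 1209) = 871*(-356 + 1209) = 871*853 = 742963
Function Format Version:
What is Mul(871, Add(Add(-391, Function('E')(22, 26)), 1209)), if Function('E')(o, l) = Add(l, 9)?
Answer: 742963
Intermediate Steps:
Function('E')(o, l) = Add(9, l)
Mul(871, Add(Add(-391, Function('E')(22, 26)), 1209)) = Mul(871, Add(Add(-391, Add(9, 26)), 1209)) = Mul(871, Add(Add(-391, 35), 1209)) = Mul(871, Add(-356, 1209)) = Mul(871, 853) = 742963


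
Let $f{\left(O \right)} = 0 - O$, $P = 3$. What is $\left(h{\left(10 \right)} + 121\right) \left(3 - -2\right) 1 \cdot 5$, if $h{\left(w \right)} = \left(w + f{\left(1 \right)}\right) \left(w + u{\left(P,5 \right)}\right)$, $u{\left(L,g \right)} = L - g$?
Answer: $4825$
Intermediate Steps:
$f{\left(O \right)} = - O$
$h{\left(w \right)} = \left(-1 + w\right) \left(-2 + w\right)$ ($h{\left(w \right)} = \left(w - 1\right) \left(w + \left(3 - 5\right)\right) = \left(-1 + w\right) \left(w - 2\right) = \left(-1 + w\right) \left(-2 + w\right)$)
$\left(h{\left(10 \right)} + 121\right) \left(3 - -2\right) 1 \cdot 5 = \left(\left(2 + 10^{2} - 30\right) + 121\right) \left(3 - -2\right) 1 \cdot 5 = \left(\left(2 + 100 - 30\right) + 121\right) \left(3 + 2\right) 1 \cdot 5 = \left(72 + 121\right) 5 \cdot 1 \cdot 5 = 193 \cdot 5 \cdot 5 = 193 \cdot 25 = 4825$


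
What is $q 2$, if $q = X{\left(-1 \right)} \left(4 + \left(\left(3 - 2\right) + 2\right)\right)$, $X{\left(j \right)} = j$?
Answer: $-14$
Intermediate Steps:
$q = -7$ ($q = - (4 + \left(\left(3 - 2\right) + 2\right)) = - (4 + \left(1 + 2\right)) = - (4 + 3) = \left(-1\right) 7 = -7$)
$q 2 = \left(-7\right) 2 = -14$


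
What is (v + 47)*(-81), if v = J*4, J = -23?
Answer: 3645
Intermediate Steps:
v = -92 (v = -23*4 = -92)
(v + 47)*(-81) = (-92 + 47)*(-81) = -45*(-81) = 3645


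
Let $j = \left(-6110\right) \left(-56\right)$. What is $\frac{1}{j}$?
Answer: $\frac{1}{342160} \approx 2.9226 \cdot 10^{-6}$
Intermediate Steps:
$j = 342160$
$\frac{1}{j} = \frac{1}{342160}$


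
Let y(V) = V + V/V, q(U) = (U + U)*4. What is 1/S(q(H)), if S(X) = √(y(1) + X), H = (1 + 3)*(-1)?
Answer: -I*√30/30 ≈ -0.18257*I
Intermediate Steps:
H = -4 (H = 4*(-1) = -4)
q(U) = 8*U (q(U) = (2*U)*4 = 8*U)
y(V) = 1 + V (y(V) = V + 1 = 1 + V)
S(X) = √(2 + X) (S(X) = √((1 + 1) + X) = √(2 + X))
1/S(q(H)) = 1/(√(2 + 8*(-4))) = 1/(√(2 - 32)) = 1/(√(-30)) = 1/(I*√30) = -I*√30/30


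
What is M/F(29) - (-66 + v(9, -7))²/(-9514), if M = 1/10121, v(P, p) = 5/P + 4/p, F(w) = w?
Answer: 5076945410095/11083212720594 ≈ 0.45808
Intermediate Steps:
v(P, p) = 4/p + 5/P
M = 1/10121 ≈ 9.8804e-5
M/F(29) - (-66 + v(9, -7))²/(-9514) = (1/10121)/29 - (-66 + (4/(-7) + 5/9))²/(-9514) = (1/10121)*(1/29) - (-66 + (4*(-⅐) + 5*(⅑)))²*(-1/9514) = 1/293509 - (-66 + (-4/7 + 5/9))²*(-1/9514) = 1/293509 - (-66 - 1/63)²*(-1/9514) = 1/293509 - (-4159/63)²*(-1/9514) = 1/293509 - 1*17297281/3969*(-1/9514) = 1/293509 - 17297281/3969*(-1/9514) = 1/293509 + 17297281/37761066 = 5076945410095/11083212720594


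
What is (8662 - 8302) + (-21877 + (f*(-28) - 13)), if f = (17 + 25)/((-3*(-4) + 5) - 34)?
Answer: -364834/17 ≈ -21461.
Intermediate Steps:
f = -42/17 (f = 42/((12 + 5) - 34) = 42/(17 - 34) = 42/(-17) = 42*(-1/17) = -42/17 ≈ -2.4706)
(8662 - 8302) + (-21877 + (f*(-28) - 13)) = (8662 - 8302) + (-21877 + (-42/17*(-28) - 13)) = 360 + (-21877 + (1176/17 - 13)) = 360 + (-21877 + 955/17) = 360 - 370954/17 = -364834/17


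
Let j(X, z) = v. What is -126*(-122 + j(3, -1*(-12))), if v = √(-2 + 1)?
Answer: 15372 - 126*I ≈ 15372.0 - 126.0*I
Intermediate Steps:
v = I (v = √(-1) = I ≈ 1.0*I)
j(X, z) = I
-126*(-122 + j(3, -1*(-12))) = -126*(-122 + I) = 15372 - 126*I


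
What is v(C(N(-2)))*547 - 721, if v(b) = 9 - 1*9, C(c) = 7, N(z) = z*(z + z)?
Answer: -721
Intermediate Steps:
N(z) = 2*z² (N(z) = z*(2*z) = 2*z²)
v(b) = 0 (v(b) = 9 - 9 = 0)
v(C(N(-2)))*547 - 721 = 0*547 - 721 = 0 - 721 = -721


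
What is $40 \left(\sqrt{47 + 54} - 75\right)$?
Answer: $-3000 + 40 \sqrt{101} \approx -2598.0$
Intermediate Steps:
$40 \left(\sqrt{47 + 54} - 75\right) = 40 \left(\sqrt{101} - 75\right) = 40 \left(-75 + \sqrt{101}\right) = -3000 + 40 \sqrt{101}$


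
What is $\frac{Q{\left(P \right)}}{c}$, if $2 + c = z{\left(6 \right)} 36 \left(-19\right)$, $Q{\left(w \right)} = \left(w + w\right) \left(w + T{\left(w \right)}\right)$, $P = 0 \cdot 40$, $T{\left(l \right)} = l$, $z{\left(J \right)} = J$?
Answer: $0$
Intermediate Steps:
$P = 0$
$Q{\left(w \right)} = 4 w^{2}$ ($Q{\left(w \right)} = \left(w + w\right) \left(w + w\right) = 2 w 2 w = 4 w^{2}$)
$c = -4106$ ($c = -2 + 6 \cdot 36 \left(-19\right) = -2 + 216 \left(-19\right) = -2 - 4104 = -4106$)
$\frac{Q{\left(P \right)}}{c} = \frac{4 \cdot 0^{2}}{-4106} = 4 \cdot 0 \left(- \frac{1}{4106}\right) = 0 \left(- \frac{1}{4106}\right) = 0$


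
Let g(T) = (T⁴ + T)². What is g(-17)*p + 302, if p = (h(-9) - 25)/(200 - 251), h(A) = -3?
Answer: 11484807050/3 ≈ 3.8283e+9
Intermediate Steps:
g(T) = (T + T⁴)²
p = 28/51 (p = (-3 - 25)/(200 - 251) = -28/(-51) = -28*(-1/51) = 28/51 ≈ 0.54902)
g(-17)*p + 302 = ((-17)²*(1 + (-17)³)²)*(28/51) + 302 = (289*(1 - 4913)²)*(28/51) + 302 = (289*(-4912)²)*(28/51) + 302 = (289*24127744)*(28/51) + 302 = 6972918016*(28/51) + 302 = 11484806144/3 + 302 = 11484807050/3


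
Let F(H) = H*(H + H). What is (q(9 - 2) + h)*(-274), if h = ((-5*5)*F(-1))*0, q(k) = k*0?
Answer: 0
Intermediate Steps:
q(k) = 0
F(H) = 2*H² (F(H) = H*(2*H) = 2*H²)
h = 0 (h = ((-5*5)*(2*(-1)²))*0 = -50*0 = 0)
(q(9 - 2) + h)*(-274) = (0 + 0)*(-274) = 0*(-274) = 0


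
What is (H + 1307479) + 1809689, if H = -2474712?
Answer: 642456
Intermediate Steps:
(H + 1307479) + 1809689 = (-2474712 + 1307479) + 1809689 = -1167233 + 1809689 = 642456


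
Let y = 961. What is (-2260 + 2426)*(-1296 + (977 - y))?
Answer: -212480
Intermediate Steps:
(-2260 + 2426)*(-1296 + (977 - y)) = (-2260 + 2426)*(-1296 + (977 - 1*961)) = 166*(-1296 + (977 - 961)) = 166*(-1296 + 16) = 166*(-1280) = -212480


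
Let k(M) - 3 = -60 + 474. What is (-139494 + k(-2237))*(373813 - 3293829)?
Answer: 406107065232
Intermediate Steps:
k(M) = 417 (k(M) = 3 + (-60 + 474) = 3 + 414 = 417)
(-139494 + k(-2237))*(373813 - 3293829) = (-139494 + 417)*(373813 - 3293829) = -139077*(-2920016) = 406107065232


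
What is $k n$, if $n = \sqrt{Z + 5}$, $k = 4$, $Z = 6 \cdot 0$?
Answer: $4 \sqrt{5} \approx 8.9443$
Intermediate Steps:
$Z = 0$
$n = \sqrt{5}$ ($n = \sqrt{0 + 5} = \sqrt{5} \approx 2.2361$)
$k n = 4 \sqrt{5}$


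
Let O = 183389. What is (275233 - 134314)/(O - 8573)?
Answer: 46973/58272 ≈ 0.80610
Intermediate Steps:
(275233 - 134314)/(O - 8573) = (275233 - 134314)/(183389 - 8573) = 140919/174816 = 140919*(1/174816) = 46973/58272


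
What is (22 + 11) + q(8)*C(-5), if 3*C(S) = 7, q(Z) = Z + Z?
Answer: 211/3 ≈ 70.333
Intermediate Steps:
q(Z) = 2*Z
C(S) = 7/3 (C(S) = (1/3)*7 = 7/3)
(22 + 11) + q(8)*C(-5) = (22 + 11) + (2*8)*(7/3) = 33 + 16*(7/3) = 33 + 112/3 = 211/3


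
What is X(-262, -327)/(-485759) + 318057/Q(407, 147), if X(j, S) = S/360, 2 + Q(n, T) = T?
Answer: 3707977209473/1690441320 ≈ 2193.5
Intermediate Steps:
Q(n, T) = -2 + T
X(j, S) = S/360 (X(j, S) = S*(1/360) = S/360)
X(-262, -327)/(-485759) + 318057/Q(407, 147) = ((1/360)*(-327))/(-485759) + 318057/(-2 + 147) = -109/120*(-1/485759) + 318057/145 = 109/58291080 + 318057*(1/145) = 109/58291080 + 318057/145 = 3707977209473/1690441320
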